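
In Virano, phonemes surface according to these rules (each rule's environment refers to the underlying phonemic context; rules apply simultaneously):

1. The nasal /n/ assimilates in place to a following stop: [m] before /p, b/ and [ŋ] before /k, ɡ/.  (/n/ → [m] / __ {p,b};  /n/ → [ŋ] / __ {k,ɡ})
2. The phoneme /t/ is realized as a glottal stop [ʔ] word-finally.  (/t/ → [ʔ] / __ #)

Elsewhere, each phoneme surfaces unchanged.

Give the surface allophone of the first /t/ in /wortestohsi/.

[t]

/t/ (between /r/ and /e/): rule 2 targets it, but not word-finally → unchanged [t].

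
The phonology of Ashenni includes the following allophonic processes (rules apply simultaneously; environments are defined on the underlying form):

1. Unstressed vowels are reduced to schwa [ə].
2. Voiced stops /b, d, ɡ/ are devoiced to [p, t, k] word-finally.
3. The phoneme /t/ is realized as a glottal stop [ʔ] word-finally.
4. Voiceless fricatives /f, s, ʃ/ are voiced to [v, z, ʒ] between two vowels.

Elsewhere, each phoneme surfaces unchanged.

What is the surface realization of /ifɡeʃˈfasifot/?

[əfɡəʃˈfazəvəʔ]

/i/ meets the environment for rule 1 (in an unstressed syllable) → [ə].
/f/ (between /i/ and /ɡ/): rule 4 targets it, but not between two vowels → unchanged [f].
/ɡ/ (between /f/ and /e/) fails the environment for rule 2, so it stays [ɡ].
/e/ (between /ɡ/ and /ʃ/): in an unstressed syllable, so rule 1 applies → [ə].
/ʃ/ (between /e/ and /f/) is in the target of rule 4 but the environment (between two vowels) is not met → [ʃ].
/f/ (between /ʃ/ and /a/) is in the target of rule 4 but the environment (between two vowels) is not met → [f].
/a/ (between /f/ and /s/): rule 1 targets it, but not in an unstressed syllable → unchanged [a].
Rule 4 applies to /s/ (between /a/ and /i/: between two vowels) → [z].
/i/ (between /s/ and /f/): in an unstressed syllable, so rule 1 applies → [ə].
Rule 4 applies to /f/ (between /i/ and /o/: between two vowels) → [v].
Rule 1 applies to /o/ (between /f/ and /t/: in an unstressed syllable) → [ə].
/t/ (word-final) occurs word-finally → [ʔ] by rule 3.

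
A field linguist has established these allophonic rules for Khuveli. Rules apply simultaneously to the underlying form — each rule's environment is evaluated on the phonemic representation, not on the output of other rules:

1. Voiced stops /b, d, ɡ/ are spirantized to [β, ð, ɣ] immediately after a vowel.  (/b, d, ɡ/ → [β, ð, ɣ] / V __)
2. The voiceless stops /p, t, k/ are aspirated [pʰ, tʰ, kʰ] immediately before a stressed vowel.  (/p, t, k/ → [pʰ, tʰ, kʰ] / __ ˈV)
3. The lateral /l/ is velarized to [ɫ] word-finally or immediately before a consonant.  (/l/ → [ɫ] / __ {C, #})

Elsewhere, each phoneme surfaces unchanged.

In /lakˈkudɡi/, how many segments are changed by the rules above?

2

Segments that undergo a rule: /k/ → [kʰ] (rule 2); /d/ → [ð] (rule 1).
All other segments surface unchanged.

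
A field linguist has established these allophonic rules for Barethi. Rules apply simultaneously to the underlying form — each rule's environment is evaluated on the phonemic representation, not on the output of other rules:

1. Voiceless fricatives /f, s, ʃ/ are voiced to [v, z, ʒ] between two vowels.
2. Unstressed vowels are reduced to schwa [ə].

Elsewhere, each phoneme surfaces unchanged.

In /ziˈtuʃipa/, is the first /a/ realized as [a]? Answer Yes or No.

No

/a/ (word-final) occurs in an unstressed syllable → [ə] by rule 2.
The actual realization is [ə], not [a].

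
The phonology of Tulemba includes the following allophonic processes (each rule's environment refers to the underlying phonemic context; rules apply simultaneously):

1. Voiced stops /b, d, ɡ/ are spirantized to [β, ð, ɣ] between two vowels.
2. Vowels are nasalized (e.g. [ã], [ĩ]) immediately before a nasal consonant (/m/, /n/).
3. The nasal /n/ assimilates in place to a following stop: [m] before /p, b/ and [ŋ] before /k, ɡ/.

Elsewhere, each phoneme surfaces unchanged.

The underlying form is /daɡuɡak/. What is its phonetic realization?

/d/ (word-initial): rule 1 targets it, but not between two vowels → unchanged [d].
/a/ (between /d/ and /ɡ/) is in the target of rule 2 but the environment (before a nasal consonant) is not met → [a].
/ɡ/ meets the environment for rule 1 (between two vowels) → [ɣ].
/u/ — between /ɡ/ and /ɡ/; rule 2 does not apply here → [u].
/ɡ/ (between /u/ and /a/) occurs between two vowels → [ɣ] by rule 1.
/a/ (between /ɡ/ and /k/) fails the environment for rule 2, so it stays [a].
/k/ (word-final) is unaffected → [k].

[daɣuɣak]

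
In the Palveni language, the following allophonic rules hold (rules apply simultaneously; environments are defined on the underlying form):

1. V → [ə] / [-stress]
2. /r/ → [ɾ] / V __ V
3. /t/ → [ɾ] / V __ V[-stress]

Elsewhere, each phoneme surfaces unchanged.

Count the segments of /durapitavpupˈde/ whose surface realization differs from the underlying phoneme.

7

Segments that undergo a rule: /u/ → [ə] (rule 1); /r/ → [ɾ] (rule 2); /a/ → [ə] (rule 1); /i/ → [ə] (rule 1); /t/ → [ɾ] (rule 3); /a/ → [ə] (rule 1); /u/ → [ə] (rule 1).
All other segments surface unchanged.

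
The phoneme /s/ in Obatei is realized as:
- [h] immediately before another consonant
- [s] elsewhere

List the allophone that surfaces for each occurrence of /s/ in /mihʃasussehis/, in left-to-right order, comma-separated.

[s], [h], [s], [s]

Occurrence 1 (position 6): no conditioning environment matches → elsewhere allophone [s].
Occurrence 2 (position 8): immediately before another consonant → [h].
Occurrence 3 (position 9): no conditioning environment matches → elsewhere allophone [s].
Occurrence 4 (position 13): no conditioning environment matches → elsewhere allophone [s].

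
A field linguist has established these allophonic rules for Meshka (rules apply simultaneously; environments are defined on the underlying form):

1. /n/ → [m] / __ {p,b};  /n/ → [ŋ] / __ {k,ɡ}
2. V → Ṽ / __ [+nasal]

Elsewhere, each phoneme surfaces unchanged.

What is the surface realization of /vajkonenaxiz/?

[vajkõnẽnaxiz]

/a/ (between /v/ and /j/) fails the environment for rule 2, so it stays [a].
Rule 2 applies to /o/ (between /k/ and /n/: before a nasal consonant) → [õ].
/n/ (between /o/ and /e/) is in the target of rule 1 but the environment (before a labial or velar stop) is not met → [n].
/e/ (between /n/ and /n/): before a nasal consonant, so rule 2 applies → [ẽ].
/n/ — between /e/ and /a/; rule 1 does not apply here → [n].
/a/ (between /n/ and /x/): rule 2 targets it, but not before a nasal consonant → unchanged [a].
/i/ (between /x/ and /z/) is in the target of rule 2 but the environment (before a nasal consonant) is not met → [i].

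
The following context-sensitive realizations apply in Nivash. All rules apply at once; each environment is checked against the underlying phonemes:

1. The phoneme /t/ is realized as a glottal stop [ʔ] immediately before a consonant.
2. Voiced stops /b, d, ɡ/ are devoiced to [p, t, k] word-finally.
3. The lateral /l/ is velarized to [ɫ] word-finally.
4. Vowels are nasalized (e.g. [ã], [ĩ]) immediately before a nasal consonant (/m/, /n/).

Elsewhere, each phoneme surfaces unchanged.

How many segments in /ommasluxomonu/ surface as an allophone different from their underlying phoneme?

Segments that undergo a rule: /o/ → [õ] (rule 4); /o/ → [õ] (rule 4); /o/ → [õ] (rule 4).
All other segments surface unchanged.

3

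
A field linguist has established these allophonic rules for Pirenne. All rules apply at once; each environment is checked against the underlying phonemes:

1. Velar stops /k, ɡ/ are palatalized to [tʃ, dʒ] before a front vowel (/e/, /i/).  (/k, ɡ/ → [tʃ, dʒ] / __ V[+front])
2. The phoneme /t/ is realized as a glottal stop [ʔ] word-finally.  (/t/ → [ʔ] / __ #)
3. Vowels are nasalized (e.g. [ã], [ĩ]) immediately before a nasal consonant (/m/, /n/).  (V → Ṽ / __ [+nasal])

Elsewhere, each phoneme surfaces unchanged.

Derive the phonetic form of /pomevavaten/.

[põmevavatẽn]

/p/ (word-initial): no rule targets it → [p].
/o/ meets the environment for rule 3 (before a nasal consonant) → [õ].
/m/ (between /o/ and /e/): no rule targets it → [m].
/e/ (between /m/ and /v/) fails the environment for rule 3, so it stays [e].
/v/ (between /e/ and /a/): no rule targets it → [v].
/a/ (between /v/ and /v/) fails the environment for rule 3, so it stays [a].
/v/ (between /a/ and /a/): no rule targets it → [v].
/a/ (between /v/ and /t/) is in the target of rule 3 but the environment (before a nasal consonant) is not met → [a].
/t/ (between /a/ and /e/): rule 2 targets it, but not word-finally → unchanged [t].
/e/ (between /t/ and /n/) occurs before a nasal consonant → [ẽ] by rule 3.
/n/ (word-final): no rule targets it → [n].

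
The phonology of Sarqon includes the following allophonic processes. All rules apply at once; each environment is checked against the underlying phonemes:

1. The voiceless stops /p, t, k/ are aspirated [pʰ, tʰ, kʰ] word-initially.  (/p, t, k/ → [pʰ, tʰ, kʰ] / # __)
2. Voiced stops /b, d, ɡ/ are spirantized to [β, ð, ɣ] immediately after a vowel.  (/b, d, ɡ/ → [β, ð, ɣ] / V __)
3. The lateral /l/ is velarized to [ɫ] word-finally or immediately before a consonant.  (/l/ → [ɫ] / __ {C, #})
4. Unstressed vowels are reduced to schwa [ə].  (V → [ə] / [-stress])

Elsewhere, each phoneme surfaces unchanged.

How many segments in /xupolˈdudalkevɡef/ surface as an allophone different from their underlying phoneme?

8

Segments that undergo a rule: /u/ → [ə] (rule 4); /o/ → [ə] (rule 4); /l/ → [ɫ] (rule 3); /d/ → [ð] (rule 2); /a/ → [ə] (rule 4); /l/ → [ɫ] (rule 3); /e/ → [ə] (rule 4); /e/ → [ə] (rule 4).
All other segments surface unchanged.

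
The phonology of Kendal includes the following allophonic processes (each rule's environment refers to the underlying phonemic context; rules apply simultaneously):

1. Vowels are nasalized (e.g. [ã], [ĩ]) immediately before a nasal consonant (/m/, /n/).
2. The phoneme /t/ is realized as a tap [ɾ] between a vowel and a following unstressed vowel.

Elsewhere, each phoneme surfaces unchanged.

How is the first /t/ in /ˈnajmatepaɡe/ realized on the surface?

/t/ (between /a/ and /e/): between a vowel and a following unstressed vowel, so rule 2 applies → [ɾ].

[ɾ]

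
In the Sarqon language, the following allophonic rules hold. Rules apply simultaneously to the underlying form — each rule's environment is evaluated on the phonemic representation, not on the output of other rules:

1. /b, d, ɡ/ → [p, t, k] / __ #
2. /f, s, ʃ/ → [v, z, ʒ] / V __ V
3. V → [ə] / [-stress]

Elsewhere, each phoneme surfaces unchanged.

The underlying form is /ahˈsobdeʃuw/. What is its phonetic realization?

[əhˈsobdəʒəw]

/a/ — word-initial, in an unstressed syllable — surfaces as [ə] (rule 3).
/h/ (between /a/ and /s/): no rule targets it → [h].
/s/ (between /h/ and /o/) fails the environment for rule 2, so it stays [s].
/o/ (between /s/ and /b/): rule 3 targets it, but not in an unstressed syllable → unchanged [o].
/b/ (between /o/ and /d/) is in the target of rule 1 but the environment (word-finally) is not met → [b].
/d/ (between /b/ and /e/) is in the target of rule 1 but the environment (word-finally) is not met → [d].
/e/ meets the environment for rule 3 (in an unstressed syllable) → [ə].
/ʃ/ meets the environment for rule 2 (between two vowels) → [ʒ].
/u/ (between /ʃ/ and /w/) occurs in an unstressed syllable → [ə] by rule 3.
/w/ — not in any rule's target class → [w].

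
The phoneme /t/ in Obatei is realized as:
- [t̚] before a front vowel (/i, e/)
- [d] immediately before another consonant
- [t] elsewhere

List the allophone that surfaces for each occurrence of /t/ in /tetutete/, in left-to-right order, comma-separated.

Occurrence 1 (position 1): before a front vowel (/i, e/) → [t̚].
Occurrence 2 (position 3): no conditioning environment matches → elsewhere allophone [t].
Occurrence 3 (position 5): before a front vowel (/i, e/) → [t̚].
Occurrence 4 (position 7): before a front vowel (/i, e/) → [t̚].

[t̚], [t], [t̚], [t̚]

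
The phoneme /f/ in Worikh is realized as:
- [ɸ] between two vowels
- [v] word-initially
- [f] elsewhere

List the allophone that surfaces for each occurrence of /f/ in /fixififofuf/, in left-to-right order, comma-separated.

Occurrence 1 (position 1): word-initially → [v].
Occurrence 2 (position 5): between two vowels → [ɸ].
Occurrence 3 (position 7): between two vowels → [ɸ].
Occurrence 4 (position 9): between two vowels → [ɸ].
Occurrence 5 (position 11): no conditioning environment matches → elsewhere allophone [f].

[v], [ɸ], [ɸ], [ɸ], [f]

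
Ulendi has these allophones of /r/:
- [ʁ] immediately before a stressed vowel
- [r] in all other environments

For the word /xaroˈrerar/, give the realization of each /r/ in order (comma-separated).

Occurrence 1 (position 3): no conditioning environment matches → elsewhere allophone [r].
Occurrence 2 (position 5): immediately before a stressed vowel → [ʁ].
Occurrence 3 (position 7): no conditioning environment matches → elsewhere allophone [r].
Occurrence 4 (position 9): no conditioning environment matches → elsewhere allophone [r].

[r], [ʁ], [r], [r]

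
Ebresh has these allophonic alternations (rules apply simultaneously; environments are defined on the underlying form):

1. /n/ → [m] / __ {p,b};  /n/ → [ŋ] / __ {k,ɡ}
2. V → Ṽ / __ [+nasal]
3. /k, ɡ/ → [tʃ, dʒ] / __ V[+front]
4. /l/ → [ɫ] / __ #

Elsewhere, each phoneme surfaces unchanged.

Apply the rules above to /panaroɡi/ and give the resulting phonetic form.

[pãnarodʒi]

/a/ — between /p/ and /n/, before a nasal consonant — surfaces as [ã] (rule 2).
/n/ (between /a/ and /a/): rule 1 targets it, but not before a labial or velar stop → unchanged [n].
/a/ — between /n/ and /r/; rule 2 does not apply here → [a].
/o/ (between /r/ and /ɡ/) fails the environment for rule 2, so it stays [o].
/ɡ/ — between /o/ and /i/, before a front vowel — surfaces as [dʒ] (rule 3).
/i/ (word-final): rule 2 targets it, but not before a nasal consonant → unchanged [i].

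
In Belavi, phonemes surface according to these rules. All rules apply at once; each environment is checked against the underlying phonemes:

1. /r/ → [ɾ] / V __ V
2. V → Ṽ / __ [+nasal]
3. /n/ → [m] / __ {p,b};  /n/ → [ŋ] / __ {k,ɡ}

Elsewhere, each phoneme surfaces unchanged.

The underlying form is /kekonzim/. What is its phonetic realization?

/e/ (between /k/ and /k/): rule 2 targets it, but not before a nasal consonant → unchanged [e].
/o/ — between /k/ and /n/, before a nasal consonant — surfaces as [õ] (rule 2).
/n/ (between /o/ and /z/) fails the environment for rule 3, so it stays [n].
/i/ (between /z/ and /m/) occurs before a nasal consonant → [ĩ] by rule 2.

[kekõnzĩm]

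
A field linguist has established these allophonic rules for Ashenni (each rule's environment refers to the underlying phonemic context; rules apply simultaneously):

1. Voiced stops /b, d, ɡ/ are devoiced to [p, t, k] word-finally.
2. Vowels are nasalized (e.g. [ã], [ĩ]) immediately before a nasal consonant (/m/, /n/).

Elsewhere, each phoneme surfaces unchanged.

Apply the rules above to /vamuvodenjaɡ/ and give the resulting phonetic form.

/v/ (word-initial) is unaffected → [v].
/a/ (between /v/ and /m/) occurs before a nasal consonant → [ã] by rule 2.
/m/ stays [m].
/u/ (between /m/ and /v/): rule 2 targets it, but not before a nasal consonant → unchanged [u].
/v/ stays [v].
/o/ (between /v/ and /d/) is in the target of rule 2 but the environment (before a nasal consonant) is not met → [o].
/d/ — between /o/ and /e/; rule 1 does not apply here → [d].
/e/ meets the environment for rule 2 (before a nasal consonant) → [ẽ].
/n/ stays [n].
/j/ stays [j].
/a/ — between /j/ and /ɡ/; rule 2 does not apply here → [a].
/ɡ/ (word-final) occurs word-finally → [k] by rule 1.

[vãmuvodẽnjak]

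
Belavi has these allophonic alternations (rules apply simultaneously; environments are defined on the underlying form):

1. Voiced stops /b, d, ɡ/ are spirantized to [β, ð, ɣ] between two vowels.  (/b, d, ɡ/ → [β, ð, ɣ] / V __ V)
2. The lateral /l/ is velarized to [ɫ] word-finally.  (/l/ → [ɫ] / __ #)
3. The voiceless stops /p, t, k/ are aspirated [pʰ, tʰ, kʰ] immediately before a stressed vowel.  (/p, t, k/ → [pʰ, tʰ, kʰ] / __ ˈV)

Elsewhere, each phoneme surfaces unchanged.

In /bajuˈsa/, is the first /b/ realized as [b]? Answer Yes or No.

Yes

/b/ (word-initial) fails the environment for rule 1, so it stays [b].
The actual realization is [b], which matches [b].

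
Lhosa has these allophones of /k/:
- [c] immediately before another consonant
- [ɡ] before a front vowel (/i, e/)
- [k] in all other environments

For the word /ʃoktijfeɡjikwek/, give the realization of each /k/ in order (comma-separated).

[c], [c], [k]

Occurrence 1 (position 3): immediately before another consonant → [c].
Occurrence 2 (position 12): immediately before another consonant → [c].
Occurrence 3 (position 15): no conditioning environment matches → elsewhere allophone [k].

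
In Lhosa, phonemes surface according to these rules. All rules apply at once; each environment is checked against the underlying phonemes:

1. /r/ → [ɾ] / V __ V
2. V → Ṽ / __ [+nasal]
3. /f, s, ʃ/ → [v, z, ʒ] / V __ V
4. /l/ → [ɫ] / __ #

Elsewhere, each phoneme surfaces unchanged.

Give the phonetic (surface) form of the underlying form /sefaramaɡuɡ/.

/s/ (word-initial) fails the environment for rule 3, so it stays [s].
/e/ — between /s/ and /f/; rule 2 does not apply here → [e].
/f/ (between /e/ and /a/) occurs between two vowels → [v] by rule 3.
/a/ — between /f/ and /r/; rule 2 does not apply here → [a].
/r/ — between /a/ and /a/, between two vowels — surfaces as [ɾ] (rule 1).
/a/ (between /r/ and /m/) occurs before a nasal consonant → [ã] by rule 2.
/m/ (between /a/ and /a/) is unaffected → [m].
/a/ (between /m/ and /ɡ/) fails the environment for rule 2, so it stays [a].
/ɡ/ (between /a/ and /u/): no rule targets it → [ɡ].
/u/ — between /ɡ/ and /ɡ/; rule 2 does not apply here → [u].
/ɡ/ (word-final) is unaffected → [ɡ].

[sevaɾãmaɡuɡ]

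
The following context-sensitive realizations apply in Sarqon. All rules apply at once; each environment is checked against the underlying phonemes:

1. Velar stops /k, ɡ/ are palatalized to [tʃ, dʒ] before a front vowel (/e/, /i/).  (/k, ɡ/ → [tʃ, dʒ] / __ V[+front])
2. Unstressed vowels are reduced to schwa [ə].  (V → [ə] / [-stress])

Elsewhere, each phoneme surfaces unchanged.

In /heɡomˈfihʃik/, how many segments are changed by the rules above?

3

Segments that undergo a rule: /e/ → [ə] (rule 2); /o/ → [ə] (rule 2); /i/ → [ə] (rule 2).
All other segments surface unchanged.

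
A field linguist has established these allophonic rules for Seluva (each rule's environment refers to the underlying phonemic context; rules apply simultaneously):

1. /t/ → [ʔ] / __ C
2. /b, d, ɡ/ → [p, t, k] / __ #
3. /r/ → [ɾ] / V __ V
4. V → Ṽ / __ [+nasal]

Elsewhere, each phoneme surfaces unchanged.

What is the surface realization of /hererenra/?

/h/ stays [h].
/e/ (between /h/ and /r/): rule 4 targets it, but not before a nasal consonant → unchanged [e].
/r/ — between /e/ and /e/, between two vowels — surfaces as [ɾ] (rule 3).
/e/ (between /r/ and /r/): rule 4 targets it, but not before a nasal consonant → unchanged [e].
/r/ (between /e/ and /e/): between two vowels, so rule 3 applies → [ɾ].
/e/ — between /r/ and /n/, before a nasal consonant — surfaces as [ẽ] (rule 4).
/n/ (between /e/ and /r/): no rule targets it → [n].
/r/ (between /n/ and /a/) fails the environment for rule 3, so it stays [r].
/a/ — word-final; rule 4 does not apply here → [a].

[heɾeɾẽnra]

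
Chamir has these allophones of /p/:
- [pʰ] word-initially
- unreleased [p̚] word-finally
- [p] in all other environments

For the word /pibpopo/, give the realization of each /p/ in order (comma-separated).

Occurrence 1 (position 1): word-initially → [pʰ].
Occurrence 2 (position 4): no conditioning environment matches → elsewhere allophone [p].
Occurrence 3 (position 6): no conditioning environment matches → elsewhere allophone [p].

[pʰ], [p], [p]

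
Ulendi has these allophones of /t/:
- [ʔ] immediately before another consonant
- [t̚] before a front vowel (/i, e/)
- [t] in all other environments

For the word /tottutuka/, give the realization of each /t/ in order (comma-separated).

[t], [ʔ], [t], [t]

Occurrence 1 (position 1): no conditioning environment matches → elsewhere allophone [t].
Occurrence 2 (position 3): immediately before another consonant → [ʔ].
Occurrence 3 (position 4): no conditioning environment matches → elsewhere allophone [t].
Occurrence 4 (position 6): no conditioning environment matches → elsewhere allophone [t].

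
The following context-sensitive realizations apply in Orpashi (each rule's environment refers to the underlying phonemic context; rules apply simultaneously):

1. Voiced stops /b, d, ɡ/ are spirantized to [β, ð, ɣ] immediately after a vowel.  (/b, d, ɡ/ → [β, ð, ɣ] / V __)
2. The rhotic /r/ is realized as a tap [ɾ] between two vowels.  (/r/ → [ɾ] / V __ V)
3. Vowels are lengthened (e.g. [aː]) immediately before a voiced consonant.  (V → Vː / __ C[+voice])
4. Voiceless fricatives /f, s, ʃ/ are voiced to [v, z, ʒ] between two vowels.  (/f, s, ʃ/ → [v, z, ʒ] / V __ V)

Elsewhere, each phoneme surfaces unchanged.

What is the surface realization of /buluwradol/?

/b/ (word-initial) fails the environment for rule 1, so it stays [b].
/u/ (between /b/ and /l/): before a voiced consonant, so rule 3 applies → [uː].
Rule 3 applies to /u/ (between /l/ and /w/: before a voiced consonant) → [uː].
/r/ (between /w/ and /a/): rule 2 targets it, but not between two vowels → unchanged [r].
/a/ (between /r/ and /d/) occurs before a voiced consonant → [aː] by rule 3.
/d/ meets the environment for rule 1 (immediately after a vowel) → [ð].
/o/ — between /d/ and /l/, before a voiced consonant — surfaces as [oː] (rule 3).

[buːluːwraːðoːl]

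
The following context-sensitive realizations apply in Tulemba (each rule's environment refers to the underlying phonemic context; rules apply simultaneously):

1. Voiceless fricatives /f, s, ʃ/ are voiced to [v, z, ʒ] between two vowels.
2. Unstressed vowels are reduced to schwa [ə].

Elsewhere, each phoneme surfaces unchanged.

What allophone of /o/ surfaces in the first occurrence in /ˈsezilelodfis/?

[ə]

Rule 2 applies to /o/ (between /l/ and /d/: in an unstressed syllable) → [ə].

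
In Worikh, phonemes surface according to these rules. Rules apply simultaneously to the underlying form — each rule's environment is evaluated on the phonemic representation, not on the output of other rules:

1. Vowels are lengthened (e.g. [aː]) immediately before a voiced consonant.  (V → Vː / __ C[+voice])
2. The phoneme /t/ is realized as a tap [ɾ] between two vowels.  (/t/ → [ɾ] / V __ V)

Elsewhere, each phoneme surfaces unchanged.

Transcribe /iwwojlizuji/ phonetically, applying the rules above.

[iːwwoːjliːzuːji]

/i/ meets the environment for rule 1 (before a voiced consonant) → [iː].
/w/ — not in any rule's target class → [w].
/w/ (between /w/ and /o/): no rule targets it → [w].
/o/ (between /w/ and /j/): before a voiced consonant, so rule 1 applies → [oː].
/j/ stays [j].
/l/ — not in any rule's target class → [l].
/i/ (between /l/ and /z/): before a voiced consonant, so rule 1 applies → [iː].
/z/ (between /i/ and /u/) is unaffected → [z].
/u/ (between /z/ and /j/): before a voiced consonant, so rule 1 applies → [uː].
/j/ (between /u/ and /i/) is unaffected → [j].
/i/ — word-final; rule 1 does not apply here → [i].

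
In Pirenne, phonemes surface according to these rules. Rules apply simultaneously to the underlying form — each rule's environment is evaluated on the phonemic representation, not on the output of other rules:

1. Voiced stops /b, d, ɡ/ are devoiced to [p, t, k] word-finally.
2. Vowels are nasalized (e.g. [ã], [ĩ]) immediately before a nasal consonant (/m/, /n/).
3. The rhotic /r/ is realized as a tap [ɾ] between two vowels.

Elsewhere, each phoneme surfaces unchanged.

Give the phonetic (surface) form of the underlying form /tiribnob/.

/i/ (between /t/ and /r/) is in the target of rule 2 but the environment (before a nasal consonant) is not met → [i].
Rule 3 applies to /r/ (between /i/ and /i/: between two vowels) → [ɾ].
/i/ (between /r/ and /b/): rule 2 targets it, but not before a nasal consonant → unchanged [i].
/b/ (between /i/ and /n/): rule 1 targets it, but not word-finally → unchanged [b].
/o/ — between /n/ and /b/; rule 2 does not apply here → [o].
/b/ (word-final): word-finally, so rule 1 applies → [p].

[tiɾibnop]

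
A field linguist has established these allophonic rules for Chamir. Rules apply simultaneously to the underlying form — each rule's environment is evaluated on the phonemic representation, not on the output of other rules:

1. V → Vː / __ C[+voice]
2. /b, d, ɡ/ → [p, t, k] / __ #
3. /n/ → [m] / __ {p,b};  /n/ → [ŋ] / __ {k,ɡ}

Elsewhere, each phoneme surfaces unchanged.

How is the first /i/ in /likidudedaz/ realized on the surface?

[i]

/i/ (between /l/ and /k/): rule 1 targets it, but not before a voiced consonant → unchanged [i].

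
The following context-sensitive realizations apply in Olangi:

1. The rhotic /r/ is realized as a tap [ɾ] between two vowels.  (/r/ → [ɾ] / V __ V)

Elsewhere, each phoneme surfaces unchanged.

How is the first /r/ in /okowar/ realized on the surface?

[r]

/r/ (word-final): rule 1 targets it, but not between two vowels → unchanged [r].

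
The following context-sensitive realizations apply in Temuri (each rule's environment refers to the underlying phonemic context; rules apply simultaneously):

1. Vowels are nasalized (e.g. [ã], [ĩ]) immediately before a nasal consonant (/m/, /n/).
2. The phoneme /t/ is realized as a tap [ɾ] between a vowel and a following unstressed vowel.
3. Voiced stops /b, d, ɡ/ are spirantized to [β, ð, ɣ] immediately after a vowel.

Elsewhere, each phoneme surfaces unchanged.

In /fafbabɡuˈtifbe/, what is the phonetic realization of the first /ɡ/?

[ɡ]

/ɡ/ (between /b/ and /u/) fails the environment for rule 3, so it stays [ɡ].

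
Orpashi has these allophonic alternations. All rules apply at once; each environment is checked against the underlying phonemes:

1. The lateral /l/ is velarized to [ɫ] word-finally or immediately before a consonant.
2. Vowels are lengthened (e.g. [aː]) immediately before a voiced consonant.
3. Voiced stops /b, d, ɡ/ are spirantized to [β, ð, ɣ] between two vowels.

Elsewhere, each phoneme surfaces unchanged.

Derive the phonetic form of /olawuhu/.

[oːlaːwuhu]

/o/ (word-initial) occurs before a voiced consonant → [oː] by rule 2.
/l/ (between /o/ and /a/) is in the target of rule 1 but the environment (word-finally or immediately before a consonant) is not met → [l].
/a/ (between /l/ and /w/) occurs before a voiced consonant → [aː] by rule 2.
/w/ stays [w].
/u/ (between /w/ and /h/) fails the environment for rule 2, so it stays [u].
/h/ — not in any rule's target class → [h].
/u/ — word-final; rule 2 does not apply here → [u].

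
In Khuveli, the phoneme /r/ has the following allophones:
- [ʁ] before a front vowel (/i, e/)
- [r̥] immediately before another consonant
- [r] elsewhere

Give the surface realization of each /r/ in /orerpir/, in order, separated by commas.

Occurrence 1 (position 2): before a front vowel (/i, e/) → [ʁ].
Occurrence 2 (position 4): immediately before another consonant → [r̥].
Occurrence 3 (position 7): no conditioning environment matches → elsewhere allophone [r].

[ʁ], [r̥], [r]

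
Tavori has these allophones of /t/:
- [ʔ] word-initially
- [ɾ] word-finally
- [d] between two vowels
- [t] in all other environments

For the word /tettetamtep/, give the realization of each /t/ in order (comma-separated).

Occurrence 1 (position 1): word-initially → [ʔ].
Occurrence 2 (position 3): no conditioning environment matches → elsewhere allophone [t].
Occurrence 3 (position 4): no conditioning environment matches → elsewhere allophone [t].
Occurrence 4 (position 6): between two vowels → [d].
Occurrence 5 (position 9): no conditioning environment matches → elsewhere allophone [t].

[ʔ], [t], [t], [d], [t]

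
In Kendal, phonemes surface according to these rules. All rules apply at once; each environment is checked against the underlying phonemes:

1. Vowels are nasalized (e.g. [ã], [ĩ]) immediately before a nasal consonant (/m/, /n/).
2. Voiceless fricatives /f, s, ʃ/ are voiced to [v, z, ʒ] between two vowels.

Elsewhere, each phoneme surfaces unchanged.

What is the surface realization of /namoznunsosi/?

[nãmoznũnsozi]

/n/ — not in any rule's target class → [n].
/a/ — between /n/ and /m/, before a nasal consonant — surfaces as [ã] (rule 1).
/m/ stays [m].
/o/ — between /m/ and /z/; rule 1 does not apply here → [o].
/z/ — not in any rule's target class → [z].
/n/ — not in any rule's target class → [n].
/u/ meets the environment for rule 1 (before a nasal consonant) → [ũ].
/n/ (between /u/ and /s/): no rule targets it → [n].
/s/ (between /n/ and /o/) fails the environment for rule 2, so it stays [s].
/o/ (between /s/ and /s/): rule 1 targets it, but not before a nasal consonant → unchanged [o].
/s/ (between /o/ and /i/) occurs between two vowels → [z] by rule 2.
/i/ (word-final) is in the target of rule 1 but the environment (before a nasal consonant) is not met → [i].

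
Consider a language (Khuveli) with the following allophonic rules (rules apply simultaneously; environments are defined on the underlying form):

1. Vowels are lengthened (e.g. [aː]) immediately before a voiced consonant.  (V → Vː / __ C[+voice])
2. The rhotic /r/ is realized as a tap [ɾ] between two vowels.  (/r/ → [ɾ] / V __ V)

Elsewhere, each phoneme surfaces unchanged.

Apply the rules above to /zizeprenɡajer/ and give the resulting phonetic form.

/z/ (word-initial) is unaffected → [z].
/i/ (between /z/ and /z/) occurs before a voiced consonant → [iː] by rule 1.
/z/ (between /i/ and /e/) is unaffected → [z].
/e/ (between /z/ and /p/) is in the target of rule 1 but the environment (before a voiced consonant) is not met → [e].
/p/ (between /e/ and /r/): no rule targets it → [p].
/r/ (between /p/ and /e/): rule 2 targets it, but not between two vowels → unchanged [r].
/e/ meets the environment for rule 1 (before a voiced consonant) → [eː].
/n/ stays [n].
/ɡ/ (between /n/ and /a/) is unaffected → [ɡ].
/a/ — between /ɡ/ and /j/, before a voiced consonant — surfaces as [aː] (rule 1).
/j/ (between /a/ and /e/) is unaffected → [j].
/e/ meets the environment for rule 1 (before a voiced consonant) → [eː].
/r/ — word-final; rule 2 does not apply here → [r].

[ziːzepreːnɡaːjeːr]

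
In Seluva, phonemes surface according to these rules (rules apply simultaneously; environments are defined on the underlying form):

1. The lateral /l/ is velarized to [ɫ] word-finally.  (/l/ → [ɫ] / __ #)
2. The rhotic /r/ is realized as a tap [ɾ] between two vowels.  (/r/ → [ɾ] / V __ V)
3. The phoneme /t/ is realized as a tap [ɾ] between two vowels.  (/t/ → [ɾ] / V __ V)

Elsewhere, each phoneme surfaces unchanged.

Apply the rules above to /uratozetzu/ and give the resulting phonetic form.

[uɾaɾozetzu]

/u/ — not in any rule's target class → [u].
/r/ (between /u/ and /a/): between two vowels, so rule 2 applies → [ɾ].
/a/ (between /r/ and /t/): no rule targets it → [a].
/t/ meets the environment for rule 3 (between two vowels) → [ɾ].
/o/ — not in any rule's target class → [o].
/z/ stays [z].
/e/ (between /z/ and /t/) is unaffected → [e].
/t/ (between /e/ and /z/): rule 3 targets it, but not between two vowels → unchanged [t].
/z/ (between /t/ and /u/): no rule targets it → [z].
/u/ stays [u].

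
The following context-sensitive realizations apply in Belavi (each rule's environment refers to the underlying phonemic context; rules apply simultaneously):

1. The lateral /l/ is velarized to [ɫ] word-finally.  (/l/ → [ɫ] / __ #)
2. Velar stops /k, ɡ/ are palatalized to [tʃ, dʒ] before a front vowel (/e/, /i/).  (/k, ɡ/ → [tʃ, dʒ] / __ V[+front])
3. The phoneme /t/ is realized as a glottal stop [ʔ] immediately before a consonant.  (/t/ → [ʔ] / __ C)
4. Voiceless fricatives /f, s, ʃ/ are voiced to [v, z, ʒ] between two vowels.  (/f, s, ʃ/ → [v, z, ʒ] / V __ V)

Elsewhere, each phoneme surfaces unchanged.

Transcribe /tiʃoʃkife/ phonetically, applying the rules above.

[tiʒoʃtʃive]

/t/ (word-initial) fails the environment for rule 3, so it stays [t].
/i/ — not in any rule's target class → [i].
Rule 4 applies to /ʃ/ (between /i/ and /o/: between two vowels) → [ʒ].
/o/ (between /ʃ/ and /ʃ/): no rule targets it → [o].
/ʃ/ — between /o/ and /k/; rule 4 does not apply here → [ʃ].
/k/ — between /ʃ/ and /i/, before a front vowel — surfaces as [tʃ] (rule 2).
/i/ — not in any rule's target class → [i].
/f/ (between /i/ and /e/) occurs between two vowels → [v] by rule 4.
/e/ stays [e].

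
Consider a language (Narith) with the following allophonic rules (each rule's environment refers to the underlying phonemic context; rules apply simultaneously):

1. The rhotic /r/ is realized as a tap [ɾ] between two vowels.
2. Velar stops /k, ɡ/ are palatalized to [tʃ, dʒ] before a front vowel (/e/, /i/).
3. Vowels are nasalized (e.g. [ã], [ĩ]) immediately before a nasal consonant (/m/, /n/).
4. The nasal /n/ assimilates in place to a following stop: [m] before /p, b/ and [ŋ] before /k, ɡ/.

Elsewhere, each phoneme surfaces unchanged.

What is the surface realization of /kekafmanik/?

/k/ — word-initial, before a front vowel — surfaces as [tʃ] (rule 2).
/e/ (between /k/ and /k/) is in the target of rule 3 but the environment (before a nasal consonant) is not met → [e].
/k/ (between /e/ and /a/) fails the environment for rule 2, so it stays [k].
/a/ — between /k/ and /f/; rule 3 does not apply here → [a].
/f/ (between /a/ and /m/): no rule targets it → [f].
/m/ stays [m].
/a/ meets the environment for rule 3 (before a nasal consonant) → [ã].
/n/ — between /a/ and /i/; rule 4 does not apply here → [n].
/i/ — between /n/ and /k/; rule 3 does not apply here → [i].
/k/ — word-final; rule 2 does not apply here → [k].

[tʃekafmãnik]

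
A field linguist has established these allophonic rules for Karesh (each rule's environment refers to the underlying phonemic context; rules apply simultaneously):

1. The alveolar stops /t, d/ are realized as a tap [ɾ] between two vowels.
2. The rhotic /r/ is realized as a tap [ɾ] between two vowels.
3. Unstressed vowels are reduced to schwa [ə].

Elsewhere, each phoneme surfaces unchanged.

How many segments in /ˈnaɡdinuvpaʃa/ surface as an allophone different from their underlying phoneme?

4

Segments that undergo a rule: /i/ → [ə] (rule 3); /u/ → [ə] (rule 3); /a/ → [ə] (rule 3); /a/ → [ə] (rule 3).
All other segments surface unchanged.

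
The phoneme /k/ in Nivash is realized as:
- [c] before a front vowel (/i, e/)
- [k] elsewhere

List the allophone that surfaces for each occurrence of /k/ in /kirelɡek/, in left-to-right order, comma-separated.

[c], [k]

Occurrence 1 (position 1): before a front vowel → [c].
Occurrence 2 (position 8): no conditioning environment matches → elsewhere allophone [k].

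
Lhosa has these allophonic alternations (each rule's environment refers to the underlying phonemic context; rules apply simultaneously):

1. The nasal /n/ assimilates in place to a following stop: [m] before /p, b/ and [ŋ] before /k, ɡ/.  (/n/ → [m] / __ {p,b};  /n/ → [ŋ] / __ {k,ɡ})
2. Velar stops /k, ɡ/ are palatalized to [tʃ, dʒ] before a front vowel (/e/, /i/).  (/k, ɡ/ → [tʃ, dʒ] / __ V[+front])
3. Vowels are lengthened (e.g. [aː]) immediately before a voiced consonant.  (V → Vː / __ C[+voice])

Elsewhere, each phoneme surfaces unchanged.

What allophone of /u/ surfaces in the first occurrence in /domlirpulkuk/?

[uː]

/u/ (between /p/ and /l/) occurs before a voiced consonant → [uː] by rule 3.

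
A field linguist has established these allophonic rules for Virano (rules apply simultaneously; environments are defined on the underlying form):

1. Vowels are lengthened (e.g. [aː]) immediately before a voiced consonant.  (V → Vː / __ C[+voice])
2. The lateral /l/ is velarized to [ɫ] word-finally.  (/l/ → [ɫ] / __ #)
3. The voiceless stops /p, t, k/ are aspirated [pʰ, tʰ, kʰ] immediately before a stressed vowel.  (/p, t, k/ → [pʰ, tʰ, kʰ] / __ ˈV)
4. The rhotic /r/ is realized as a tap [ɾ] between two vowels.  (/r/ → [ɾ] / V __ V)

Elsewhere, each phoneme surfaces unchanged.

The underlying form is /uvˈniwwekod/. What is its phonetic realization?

[uːvˈniːwwekoːd]

/u/ (word-initial): before a voiced consonant, so rule 1 applies → [uː].
/i/ meets the environment for rule 1 (before a voiced consonant) → [iː].
/e/ (between /w/ and /k/) fails the environment for rule 1, so it stays [e].
/k/ (between /e/ and /o/) fails the environment for rule 3, so it stays [k].
/o/ (between /k/ and /d/): before a voiced consonant, so rule 1 applies → [oː].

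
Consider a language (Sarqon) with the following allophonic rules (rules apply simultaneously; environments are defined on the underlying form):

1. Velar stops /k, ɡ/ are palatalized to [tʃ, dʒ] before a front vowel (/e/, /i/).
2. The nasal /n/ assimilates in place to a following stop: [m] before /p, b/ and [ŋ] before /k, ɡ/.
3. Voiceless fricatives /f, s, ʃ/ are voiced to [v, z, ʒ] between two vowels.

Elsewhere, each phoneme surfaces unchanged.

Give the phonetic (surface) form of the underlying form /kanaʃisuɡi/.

/k/ (word-initial) fails the environment for rule 1, so it stays [k].
/n/ (between /a/ and /a/) fails the environment for rule 2, so it stays [n].
/ʃ/ — between /a/ and /i/, between two vowels — surfaces as [ʒ] (rule 3).
/s/ (between /i/ and /u/) occurs between two vowels → [z] by rule 3.
/ɡ/ meets the environment for rule 1 (before a front vowel) → [dʒ].

[kanaʒizudʒi]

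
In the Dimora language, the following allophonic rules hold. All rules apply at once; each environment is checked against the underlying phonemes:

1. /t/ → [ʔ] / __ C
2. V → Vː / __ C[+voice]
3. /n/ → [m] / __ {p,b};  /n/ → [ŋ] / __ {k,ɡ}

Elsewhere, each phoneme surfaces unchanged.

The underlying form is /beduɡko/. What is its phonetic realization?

[beːduːɡko]

/b/ — not in any rule's target class → [b].
/e/ meets the environment for rule 2 (before a voiced consonant) → [eː].
/d/ (between /e/ and /u/): no rule targets it → [d].
/u/ — between /d/ and /ɡ/, before a voiced consonant — surfaces as [uː] (rule 2).
/ɡ/ (between /u/ and /k/) is unaffected → [ɡ].
/k/ (between /ɡ/ and /o/) is unaffected → [k].
/o/ (word-final) fails the environment for rule 2, so it stays [o].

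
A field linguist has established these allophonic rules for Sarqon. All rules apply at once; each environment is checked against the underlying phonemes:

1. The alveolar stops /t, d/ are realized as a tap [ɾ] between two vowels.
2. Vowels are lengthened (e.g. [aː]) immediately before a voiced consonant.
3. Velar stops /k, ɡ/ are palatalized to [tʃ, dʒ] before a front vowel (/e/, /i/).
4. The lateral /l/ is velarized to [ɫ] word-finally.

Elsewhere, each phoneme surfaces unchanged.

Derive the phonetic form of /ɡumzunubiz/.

/ɡ/ (word-initial): rule 3 targets it, but not before a front vowel → unchanged [ɡ].
Rule 2 applies to /u/ (between /ɡ/ and /m/: before a voiced consonant) → [uː].
/m/ (between /u/ and /z/) is unaffected → [m].
/z/ — not in any rule's target class → [z].
/u/ (between /z/ and /n/) occurs before a voiced consonant → [uː] by rule 2.
/n/ (between /u/ and /u/): no rule targets it → [n].
/u/ (between /n/ and /b/): before a voiced consonant, so rule 2 applies → [uː].
/b/ (between /u/ and /i/): no rule targets it → [b].
/i/ (between /b/ and /z/): before a voiced consonant, so rule 2 applies → [iː].
/z/ stays [z].

[ɡuːmzuːnuːbiːz]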